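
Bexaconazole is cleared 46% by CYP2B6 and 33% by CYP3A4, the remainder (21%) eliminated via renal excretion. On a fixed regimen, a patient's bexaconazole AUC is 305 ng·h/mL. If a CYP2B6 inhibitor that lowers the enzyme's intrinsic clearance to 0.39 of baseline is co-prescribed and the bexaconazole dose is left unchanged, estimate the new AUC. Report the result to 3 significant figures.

The CYP2B6 pathway (46% of clearance) drops to 0.39× activity: 0.46 × 0.39 = 0.1794.
CYP3A4 (33%) and the residual 21% are unaffected.
CL_new/CL_old = 0.1794 + 0.33 + 0.21 = 0.7194.
With dosing unchanged, AUC scales as 1/CL: 305 / 0.7194 = 424 ng·h/mL.

424 ng·h/mL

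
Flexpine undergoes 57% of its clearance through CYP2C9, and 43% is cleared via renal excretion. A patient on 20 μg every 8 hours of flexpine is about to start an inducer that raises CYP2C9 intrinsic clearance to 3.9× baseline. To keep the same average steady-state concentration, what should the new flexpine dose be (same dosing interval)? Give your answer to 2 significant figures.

The CYP2C9 pathway (57% of clearance) is boosted to 3.9× activity: 0.57 × 3.9 = 2.223.
Non-CYP routes (43%) are unchanged.
New clearance relative to baseline: 2.223 + 0.43 = 2.653.
To maintain the same steady-state level, dose must scale with clearance: new dose = 20 × 2.653 = 53 μg.

53 μg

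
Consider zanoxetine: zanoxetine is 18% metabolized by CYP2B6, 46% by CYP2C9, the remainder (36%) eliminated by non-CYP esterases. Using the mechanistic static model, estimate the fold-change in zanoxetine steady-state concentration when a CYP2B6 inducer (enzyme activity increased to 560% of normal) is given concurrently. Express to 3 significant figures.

CYP2B6: 0.18 × 5.6 = 1.008
CYP2C9: 0.46 (unchanged)
Other: 0.36 (unchanged)
New clearance relative to baseline: 1.008 + 0.46 + 0.36 = 1.828.
Since steady-state concentration ∝ 1/CL, the ratio is 1 / 1.828 = 0.547.

0.547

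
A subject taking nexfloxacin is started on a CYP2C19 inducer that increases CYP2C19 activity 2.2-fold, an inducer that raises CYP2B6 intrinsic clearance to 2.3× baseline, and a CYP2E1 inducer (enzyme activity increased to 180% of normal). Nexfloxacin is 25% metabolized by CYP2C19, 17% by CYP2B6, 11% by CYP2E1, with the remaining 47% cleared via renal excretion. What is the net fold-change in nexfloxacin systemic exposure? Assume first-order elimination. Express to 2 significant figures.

0.62

The CYP2C19 pathway (25% of clearance) increases to 2.2× activity: 0.25 × 2.2 = 0.55.
The CYP2B6 pathway (17% of clearance) is boosted to 2.3× activity: 0.17 × 2.3 = 0.391.
The CYP2E1 pathway (11% of clearance) increases to 1.8× activity: 0.11 × 1.8 = 0.198.
Non-CYP routes (47%) are unchanged.
Relative clearance = 0.55 + 0.391 + 0.198 + 0.47 = 1.609.
Because systemic exposure varies inversely with clearance, the combined effect is 1 / 1.609 = 0.62.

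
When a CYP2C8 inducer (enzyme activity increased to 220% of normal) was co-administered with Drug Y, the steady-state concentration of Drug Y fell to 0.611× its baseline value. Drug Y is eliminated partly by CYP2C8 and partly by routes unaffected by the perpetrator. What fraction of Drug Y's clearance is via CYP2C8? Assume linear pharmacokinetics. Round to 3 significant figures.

0.531

Let x = fm,CYP2C8. Because steady-state concentration ∝ 1/CL, relative clearance rose to 1/0.611 = 1.637.
Setting x·2.2 + (1 − x) = 1.637 and solving: x = (1.637 − 1)/(2.2 − 1) = 0.531.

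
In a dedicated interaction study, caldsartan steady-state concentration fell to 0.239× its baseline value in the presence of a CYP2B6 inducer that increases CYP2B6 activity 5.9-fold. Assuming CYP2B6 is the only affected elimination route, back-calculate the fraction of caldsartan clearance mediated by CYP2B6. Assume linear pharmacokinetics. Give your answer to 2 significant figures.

Write x for the fraction cleared via CYP2B6. The observed steady-state concentration change means clearance rose to 1/0.239 = 4.184 of baseline.
Only the CYP2B6 route changed, so 4.184 = x·5.9 + (1 − x), giving x = 0.65.

0.65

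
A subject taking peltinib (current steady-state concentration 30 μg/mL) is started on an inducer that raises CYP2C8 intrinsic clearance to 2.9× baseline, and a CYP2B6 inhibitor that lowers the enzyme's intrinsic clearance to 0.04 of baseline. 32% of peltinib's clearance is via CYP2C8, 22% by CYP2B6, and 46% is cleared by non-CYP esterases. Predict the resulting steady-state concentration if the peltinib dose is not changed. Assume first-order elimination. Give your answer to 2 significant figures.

21 μg/mL

The CYP2C8 pathway (32% of clearance) is boosted to 2.9× activity: 0.32 × 2.9 = 0.928.
The CYP2B6 pathway (22% of clearance) falls to 0.04× activity: 0.22 × 0.04 = 0.0088.
Non-CYP routes (46%) are unchanged.
CL_new/CL_old = 0.928 + 0.0088 + 0.46 = 1.3968.
New steady-state concentration = 30 / 1.3968 = 21 μg/mL (concentration scales inversely with clearance).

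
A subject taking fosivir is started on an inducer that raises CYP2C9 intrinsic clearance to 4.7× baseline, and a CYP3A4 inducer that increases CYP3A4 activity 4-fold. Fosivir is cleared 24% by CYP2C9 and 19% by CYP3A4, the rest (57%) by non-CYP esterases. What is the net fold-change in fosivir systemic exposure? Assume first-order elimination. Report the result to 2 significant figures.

The CYP2C9 pathway (24% of clearance) increases to 4.7× activity: 0.24 × 4.7 = 1.128.
The CYP3A4 pathway (19% of clearance) increases to 4× activity: 0.19 × 4 = 0.76.
The remaining 57% of clearance is unaffected.
Relative clearance = 1.128 + 0.76 + 0.57 = 2.458.
Systemic exposure ∝ 1/CL: fold-change = 1 / 2.458 = 0.41.

0.41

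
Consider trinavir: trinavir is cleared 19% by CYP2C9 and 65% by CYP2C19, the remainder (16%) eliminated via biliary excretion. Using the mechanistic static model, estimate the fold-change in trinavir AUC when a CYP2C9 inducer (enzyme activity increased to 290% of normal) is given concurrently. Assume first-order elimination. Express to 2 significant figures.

CYP2C9: 0.19 × 2.9 = 0.551
CYP2C19: 0.65 (unchanged)
Other: 0.16 (unchanged)
Relative clearance = 0.551 + 0.65 + 0.16 = 1.361.
Since AUC ∝ 1/CL, the ratio is 1 / 1.361 = 0.73.

0.73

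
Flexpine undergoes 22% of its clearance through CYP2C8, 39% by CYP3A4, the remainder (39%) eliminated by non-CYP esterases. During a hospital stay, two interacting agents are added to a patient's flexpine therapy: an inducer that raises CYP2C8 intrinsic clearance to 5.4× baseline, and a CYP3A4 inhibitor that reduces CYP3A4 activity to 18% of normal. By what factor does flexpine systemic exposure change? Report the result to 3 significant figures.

0.607

The CYP2C8 pathway (22% of clearance) is boosted to 5.4× activity: 0.22 × 5.4 = 1.188.
The CYP3A4 pathway (39% of clearance) is reduced to 0.18× activity: 0.39 × 0.18 = 0.0702.
The remaining 39% of clearance is unaffected.
CL_new/CL_old = 1.188 + 0.0702 + 0.39 = 1.6482.
Systemic exposure ∝ 1/CL: fold-change = 1 / 1.6482 = 0.607.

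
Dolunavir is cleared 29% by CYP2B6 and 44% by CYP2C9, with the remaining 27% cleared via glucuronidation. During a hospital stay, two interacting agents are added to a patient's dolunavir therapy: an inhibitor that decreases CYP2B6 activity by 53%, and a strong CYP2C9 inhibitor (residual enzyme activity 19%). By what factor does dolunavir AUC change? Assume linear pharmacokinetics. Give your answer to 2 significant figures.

2.0

The CYP2B6 pathway (29% of clearance) is reduced to 0.47× activity: 0.29 × 0.47 = 0.1363.
The CYP2C9 pathway (44% of clearance) is reduced to 0.19× activity: 0.44 × 0.19 = 0.0836.
The remaining 27% of clearance is unaffected.
New clearance relative to baseline: 0.1363 + 0.0836 + 0.27 = 0.4899.
Because AUC varies inversely with clearance, the combined effect is 1 / 0.4899 = 2.0.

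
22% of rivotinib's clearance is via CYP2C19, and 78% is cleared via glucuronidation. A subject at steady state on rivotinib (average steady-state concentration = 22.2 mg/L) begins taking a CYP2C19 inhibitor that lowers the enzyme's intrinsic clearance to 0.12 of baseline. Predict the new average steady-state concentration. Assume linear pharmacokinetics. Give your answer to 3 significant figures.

27.5 mg/L

CYP2C19: 0.22 × 0.12 = 0.0264
Other: 0.78 (unchanged)
CL_new/CL_old = 0.0264 + 0.78 = 0.8064.
Average steady-state concentration ∝ 1/CL, so new value = 22.2 / 0.8064 = 27.5 mg/L.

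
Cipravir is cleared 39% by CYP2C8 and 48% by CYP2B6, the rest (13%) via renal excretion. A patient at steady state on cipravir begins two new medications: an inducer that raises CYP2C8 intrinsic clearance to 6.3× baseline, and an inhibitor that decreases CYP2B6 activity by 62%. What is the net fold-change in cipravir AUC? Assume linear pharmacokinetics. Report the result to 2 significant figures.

0.36

The CYP2C8 pathway (39% of clearance) is boosted to 6.3× activity: 0.39 × 6.3 = 2.457.
The CYP2B6 pathway (48% of clearance) is reduced to 0.38× activity: 0.48 × 0.38 = 0.1824.
Non-CYP routes (13%) are unchanged.
CL_new/CL_old = 2.457 + 0.1824 + 0.13 = 2.7694.
AUC ∝ 1/CL: fold-change = 1 / 2.7694 = 0.36.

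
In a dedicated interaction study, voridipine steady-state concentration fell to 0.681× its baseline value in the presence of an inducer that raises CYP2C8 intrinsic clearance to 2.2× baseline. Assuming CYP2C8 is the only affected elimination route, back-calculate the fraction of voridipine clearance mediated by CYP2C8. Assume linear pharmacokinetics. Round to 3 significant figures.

Let fm be the CYP2C8 fraction. New clearance relative to baseline = fm × 2.2 + (1 − fm).
Steady-state concentration ratio = 1 / (new CL fraction), so new CL fraction = 1 / 0.681 = 1.468.
fm × 2.2 + 1 − fm = 1.468  ⇒  fm × (2.2 − 1) = 0.4684  ⇒  fm = 0.390.

0.390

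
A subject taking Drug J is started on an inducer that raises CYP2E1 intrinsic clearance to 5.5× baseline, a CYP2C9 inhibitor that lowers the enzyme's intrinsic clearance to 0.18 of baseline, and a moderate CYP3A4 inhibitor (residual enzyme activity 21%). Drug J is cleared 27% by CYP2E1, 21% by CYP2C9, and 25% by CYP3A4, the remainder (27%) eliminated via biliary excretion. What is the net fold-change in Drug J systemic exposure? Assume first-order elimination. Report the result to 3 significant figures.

CYP2E1: 0.27 × 5.5 = 1.485
CYP2C9: 0.21 × 0.18 = 0.0378
CYP3A4: 0.25 × 0.21 = 0.0525
Other: 0.27 (unchanged)
CL_new/CL_old = 1.485 + 0.0378 + 0.0525 + 0.27 = 1.8453.
Net systemic exposure ratio = 1 / 1.8453 = 0.542.

0.542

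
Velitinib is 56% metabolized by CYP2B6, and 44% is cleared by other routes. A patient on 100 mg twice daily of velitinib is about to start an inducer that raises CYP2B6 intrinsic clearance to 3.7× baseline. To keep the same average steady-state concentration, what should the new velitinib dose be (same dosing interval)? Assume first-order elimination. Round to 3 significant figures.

251 mg

The CYP2B6 pathway (56% of clearance) increases to 3.7× activity: 0.56 × 3.7 = 2.072.
Non-CYP routes (44%) are unchanged.
Relative clearance = 2.072 + 0.44 = 2.512.
Exposure is unchanged when dose changes in proportion to clearance. New dose = 100 mg × 2.512 = 251 mg.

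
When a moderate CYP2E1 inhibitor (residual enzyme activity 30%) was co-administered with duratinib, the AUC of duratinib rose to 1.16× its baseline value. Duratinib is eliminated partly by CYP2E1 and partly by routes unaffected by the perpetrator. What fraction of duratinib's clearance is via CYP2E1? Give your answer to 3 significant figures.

0.197

Let fm be the CYP2E1 fraction. New clearance relative to baseline = fm × 0.3 + (1 − fm).
AUC ratio = 1 / (new CL fraction), so new CL fraction = 1 / 1.16 = 0.8621.
fm × 0.3 + 1 − fm = 0.8621  ⇒  fm × (0.3 − 1) = −0.1379  ⇒  fm = 0.197.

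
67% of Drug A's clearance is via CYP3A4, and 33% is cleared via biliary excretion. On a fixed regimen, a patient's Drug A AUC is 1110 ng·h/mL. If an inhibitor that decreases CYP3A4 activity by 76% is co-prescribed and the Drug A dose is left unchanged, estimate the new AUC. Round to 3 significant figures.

CYP3A4: 0.67 × 0.24 = 0.1608
Other: 0.33 (unchanged)
Relative clearance = 0.1608 + 0.33 = 0.4908.
New AUC = baseline ÷ relative clearance = 1110 / 0.4908 = 2.26 × 10³ ng·h/mL.

2.26 × 10³ ng·h/mL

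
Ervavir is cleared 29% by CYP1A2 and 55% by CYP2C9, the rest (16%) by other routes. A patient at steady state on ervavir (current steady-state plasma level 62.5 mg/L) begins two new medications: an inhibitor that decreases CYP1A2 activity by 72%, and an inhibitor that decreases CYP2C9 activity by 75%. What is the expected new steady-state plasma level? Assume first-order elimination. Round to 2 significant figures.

CYP1A2: 0.29 × 0.28 = 0.0812
CYP2C9: 0.55 × 0.25 = 0.1375
Other: 0.16 (unchanged)
CL_new/CL_old = 0.0812 + 0.1375 + 0.16 = 0.3787.
New steady-state plasma level = 62.5 / 0.3787 = 1.7 × 10² mg/L (concentration scales inversely with clearance).

1.7 × 10² mg/L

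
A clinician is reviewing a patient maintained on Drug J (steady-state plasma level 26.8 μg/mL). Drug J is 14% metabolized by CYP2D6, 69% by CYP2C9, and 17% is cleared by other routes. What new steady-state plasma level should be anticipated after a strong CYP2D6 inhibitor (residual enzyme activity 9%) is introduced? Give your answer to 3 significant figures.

CYP2D6: 0.14 × 0.09 = 0.0126
CYP2C9: 0.69 (unchanged)
Other: 0.17 (unchanged)
New clearance relative to baseline: 0.0126 + 0.69 + 0.17 = 0.8726.
New steady-state plasma level = baseline ÷ relative clearance = 26.8 / 0.8726 = 30.7 μg/mL.

30.7 μg/mL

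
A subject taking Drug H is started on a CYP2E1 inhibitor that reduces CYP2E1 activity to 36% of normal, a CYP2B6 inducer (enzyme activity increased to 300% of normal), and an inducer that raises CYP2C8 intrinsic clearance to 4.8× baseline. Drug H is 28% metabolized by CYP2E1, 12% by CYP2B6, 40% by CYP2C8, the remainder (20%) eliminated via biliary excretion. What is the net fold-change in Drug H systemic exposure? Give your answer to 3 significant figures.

The CYP2E1 pathway (28% of clearance) drops to 0.36× activity: 0.28 × 0.36 = 0.1008.
The CYP2B6 pathway (12% of clearance) increases to 3× activity: 0.12 × 3 = 0.36.
The CYP2C8 pathway (40% of clearance) rises to 4.8× activity: 0.4 × 4.8 = 1.92.
Non-CYP routes (20%) are unchanged.
CL_new/CL_old = 0.1008 + 0.36 + 1.92 + 0.2 = 2.5808.
Systemic exposure ∝ 1/CL: fold-change = 1 / 2.5808 = 0.387.

0.387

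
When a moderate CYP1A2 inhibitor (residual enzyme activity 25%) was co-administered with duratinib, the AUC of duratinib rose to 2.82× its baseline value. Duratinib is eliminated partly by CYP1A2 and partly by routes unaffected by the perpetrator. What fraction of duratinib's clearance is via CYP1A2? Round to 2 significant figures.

Let x = fm,CYP1A2. Because AUC ∝ 1/CL, relative clearance fell to 1/2.82 = 0.3546.
Setting x·0.25 + (1 − x) = 0.3546 and solving: x = (0.3546 − 1)/(0.25 − 1) = 0.86.

0.86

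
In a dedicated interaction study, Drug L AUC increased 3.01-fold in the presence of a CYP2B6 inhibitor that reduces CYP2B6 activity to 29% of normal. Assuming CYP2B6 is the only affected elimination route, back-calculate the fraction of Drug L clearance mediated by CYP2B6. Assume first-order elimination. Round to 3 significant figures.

Call the CYP2B6 fraction fm. After the interaction, CL_new/CL_old = fm × 0.29 + (1 − fm).
AUC ratio = 1 / (new CL fraction), so new CL fraction = 1 / 3.01 = 0.3322.
fm × 0.29 + 1 − fm = 0.3322  ⇒  fm × (0.29 − 1) = −0.6678  ⇒  fm = 0.941.

0.941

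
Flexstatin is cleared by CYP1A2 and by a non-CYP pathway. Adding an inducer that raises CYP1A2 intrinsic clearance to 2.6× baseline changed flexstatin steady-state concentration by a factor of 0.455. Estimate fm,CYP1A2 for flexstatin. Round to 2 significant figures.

Call the CYP1A2 fraction fm. After the interaction, CL_new/CL_old = fm × 2.6 + (1 − fm).
Steady-state concentration ratio = 1 / (new CL fraction), so new CL fraction = 1 / 0.455 = 2.198.
fm × 2.6 + 1 − fm = 2.198  ⇒  fm × (2.6 − 1) = 1.198  ⇒  fm = 0.75.

0.75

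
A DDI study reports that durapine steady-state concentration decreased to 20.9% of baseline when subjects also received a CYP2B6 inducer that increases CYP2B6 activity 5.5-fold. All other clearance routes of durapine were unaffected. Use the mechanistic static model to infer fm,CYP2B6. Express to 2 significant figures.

0.84

Let fm be the CYP2B6 fraction. New clearance relative to baseline = fm × 5.5 + (1 − fm).
Steady-state concentration ratio = 1 / (new CL fraction), so new CL fraction = 1 / 0.209 = 4.785.
fm × 5.5 + 1 − fm = 4.785  ⇒  fm × (5.5 − 1) = 3.785  ⇒  fm = 0.84.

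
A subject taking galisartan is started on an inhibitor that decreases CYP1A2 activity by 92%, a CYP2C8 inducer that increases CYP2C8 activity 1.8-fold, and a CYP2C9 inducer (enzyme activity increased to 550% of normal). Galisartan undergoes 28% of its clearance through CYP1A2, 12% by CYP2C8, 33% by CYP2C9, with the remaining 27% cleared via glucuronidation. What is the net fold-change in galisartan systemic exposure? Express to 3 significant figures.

The CYP1A2 pathway (28% of clearance) falls to 0.08× activity: 0.28 × 0.08 = 0.0224.
The CYP2C8 pathway (12% of clearance) increases to 1.8× activity: 0.12 × 1.8 = 0.216.
The CYP2C9 pathway (33% of clearance) rises to 5.5× activity: 0.33 × 5.5 = 1.815.
Non-CYP routes (27%) are unchanged.
New clearance relative to baseline: 0.0224 + 0.216 + 1.815 + 0.27 = 2.3234.
Systemic exposure ∝ 1/CL: fold-change = 1 / 2.3234 = 0.430.

0.430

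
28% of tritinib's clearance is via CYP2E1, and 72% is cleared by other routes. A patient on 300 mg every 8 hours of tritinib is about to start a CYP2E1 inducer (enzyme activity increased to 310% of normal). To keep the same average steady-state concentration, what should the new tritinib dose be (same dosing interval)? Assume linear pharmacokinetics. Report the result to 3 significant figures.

CYP2E1: 0.28 × 3.1 = 0.868
Other: 0.72 (unchanged)
CL_new/CL_old = 0.868 + 0.72 = 1.588.
To maintain the same steady-state level, dose must scale with clearance: new dose = 300 × 1.588 = 476 mg.

476 mg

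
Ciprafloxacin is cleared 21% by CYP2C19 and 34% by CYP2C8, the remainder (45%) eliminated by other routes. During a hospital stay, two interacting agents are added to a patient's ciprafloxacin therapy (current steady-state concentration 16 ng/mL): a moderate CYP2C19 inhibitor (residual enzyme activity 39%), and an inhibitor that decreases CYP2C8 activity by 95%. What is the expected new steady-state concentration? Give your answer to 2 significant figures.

The CYP2C19 pathway (21% of clearance) falls to 0.39× activity: 0.21 × 0.39 = 0.0819.
The CYP2C8 pathway (34% of clearance) drops to 0.05× activity: 0.34 × 0.05 = 0.017.
The remaining 45% of clearance is unaffected.
CL_new/CL_old = 0.0819 + 0.017 + 0.45 = 0.5489.
Steady-state concentration ∝ 1/CL: new value = 16 / 0.5489 = 29 ng/mL.

29 ng/mL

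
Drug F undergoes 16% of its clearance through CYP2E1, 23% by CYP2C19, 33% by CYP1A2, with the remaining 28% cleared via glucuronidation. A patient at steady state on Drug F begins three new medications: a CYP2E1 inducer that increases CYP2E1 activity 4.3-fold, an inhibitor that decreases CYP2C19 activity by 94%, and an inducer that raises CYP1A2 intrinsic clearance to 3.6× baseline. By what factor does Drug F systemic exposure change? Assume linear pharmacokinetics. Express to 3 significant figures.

CYP2E1: 0.16 × 4.3 = 0.688
CYP2C19: 0.23 × 0.06 = 0.0138
CYP1A2: 0.33 × 3.6 = 1.188
Other: 0.28 (unchanged)
CL_new/CL_old = 0.688 + 0.0138 + 1.188 + 0.28 = 2.1698.
Because systemic exposure varies inversely with clearance, the combined effect is 1 / 2.1698 = 0.461.

0.461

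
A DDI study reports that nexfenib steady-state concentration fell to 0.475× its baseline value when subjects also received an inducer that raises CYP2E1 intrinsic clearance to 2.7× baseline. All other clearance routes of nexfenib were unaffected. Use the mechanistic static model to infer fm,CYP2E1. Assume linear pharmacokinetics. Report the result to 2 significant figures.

Let fm be the CYP2E1 fraction. New clearance relative to baseline = fm × 2.7 + (1 − fm).
Steady-state concentration ratio = 1 / (new CL fraction), so new CL fraction = 1 / 0.475 = 2.105.
fm × 2.7 + 1 − fm = 2.105  ⇒  fm × (2.7 − 1) = 1.105  ⇒  fm = 0.65.

0.65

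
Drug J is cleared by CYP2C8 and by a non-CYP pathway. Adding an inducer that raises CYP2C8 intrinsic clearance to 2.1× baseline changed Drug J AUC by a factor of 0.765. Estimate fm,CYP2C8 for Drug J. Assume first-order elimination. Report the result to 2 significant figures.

0.28

Let fm be the CYP2C8 fraction. New clearance relative to baseline = fm × 2.1 + (1 − fm).
AUC ratio = 1 / (new CL fraction), so new CL fraction = 1 / 0.765 = 1.307.
fm × 2.1 + 1 − fm = 1.307  ⇒  fm × (2.1 − 1) = 0.3072  ⇒  fm = 0.28.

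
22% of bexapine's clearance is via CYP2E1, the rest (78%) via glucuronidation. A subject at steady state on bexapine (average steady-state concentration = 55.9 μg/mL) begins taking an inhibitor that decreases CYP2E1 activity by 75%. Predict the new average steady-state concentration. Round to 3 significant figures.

The CYP2E1 pathway (22% of clearance) is reduced to 0.25× activity: 0.22 × 0.25 = 0.055.
Non-CYP routes (78%) are unchanged.
New clearance relative to baseline: 0.055 + 0.78 = 0.835.
Average steady-state concentration ∝ 1/CL, so new value = 55.9 / 0.835 = 66.9 μg/mL.

66.9 μg/mL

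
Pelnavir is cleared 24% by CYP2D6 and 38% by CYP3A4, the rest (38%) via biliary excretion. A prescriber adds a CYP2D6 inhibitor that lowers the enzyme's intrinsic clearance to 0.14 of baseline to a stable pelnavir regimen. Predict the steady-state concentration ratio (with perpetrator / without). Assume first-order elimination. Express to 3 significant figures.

The CYP2D6 pathway (24% of clearance) falls to 0.14× activity: 0.24 × 0.14 = 0.0336.
CYP3A4 (38%) and the residual 38% are unaffected.
Relative clearance = 0.0336 + 0.38 + 0.38 = 0.7936.
Steady-state concentration is inversely proportional to clearance, so the fold-change is 1 / 0.7936 = 1.26.

1.26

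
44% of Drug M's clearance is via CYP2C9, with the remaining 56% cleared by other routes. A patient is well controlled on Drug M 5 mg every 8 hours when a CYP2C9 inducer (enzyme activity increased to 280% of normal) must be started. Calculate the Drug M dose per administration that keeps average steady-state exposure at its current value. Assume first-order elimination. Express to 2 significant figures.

The CYP2C9 pathway (44% of clearance) increases to 2.8× activity: 0.44 × 2.8 = 1.232.
The remaining 56% of clearance is unaffected.
CL_new/CL_old = 1.232 + 0.56 = 1.792.
To maintain the same steady-state level, dose must scale with clearance: new dose = 5 × 1.792 = 9.0 mg.

9.0 mg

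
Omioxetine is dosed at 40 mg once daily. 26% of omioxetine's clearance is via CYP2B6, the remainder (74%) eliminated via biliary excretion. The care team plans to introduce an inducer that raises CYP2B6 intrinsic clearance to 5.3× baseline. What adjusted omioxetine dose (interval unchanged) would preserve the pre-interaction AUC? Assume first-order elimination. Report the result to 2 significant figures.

85 mg

The CYP2B6 pathway (26% of clearance) is boosted to 5.3× activity: 0.26 × 5.3 = 1.378.
The remaining 74% of clearance is unaffected.
Relative clearance = 1.378 + 0.74 = 2.118.
To maintain the same steady-state level, dose must scale with clearance: new dose = 40 × 2.118 = 85 mg.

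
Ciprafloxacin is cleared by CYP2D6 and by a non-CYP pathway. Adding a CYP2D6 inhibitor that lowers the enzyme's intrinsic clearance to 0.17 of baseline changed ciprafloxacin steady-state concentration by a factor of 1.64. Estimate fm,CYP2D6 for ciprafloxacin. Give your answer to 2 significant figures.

Let x = fm,CYP2D6. Because steady-state concentration ∝ 1/CL, relative clearance fell to 1/1.64 = 0.6098.
Only the CYP2D6 route changed, so 0.6098 = x·0.17 + (1 − x), giving x = 0.47.

0.47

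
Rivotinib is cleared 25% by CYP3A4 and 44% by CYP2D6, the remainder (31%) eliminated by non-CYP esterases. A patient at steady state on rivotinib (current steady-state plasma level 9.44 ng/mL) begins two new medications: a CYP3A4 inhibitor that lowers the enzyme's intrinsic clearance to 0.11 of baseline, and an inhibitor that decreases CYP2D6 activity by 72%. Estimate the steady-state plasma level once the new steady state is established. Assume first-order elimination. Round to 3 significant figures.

20.5 ng/mL

The CYP3A4 pathway (25% of clearance) drops to 0.11× activity: 0.25 × 0.11 = 0.0275.
The CYP2D6 pathway (44% of clearance) is reduced to 0.28× activity: 0.44 × 0.28 = 0.1232.
The remaining 31% of clearance is unaffected.
New clearance relative to baseline: 0.0275 + 0.1232 + 0.31 = 0.4607.
Dividing the baseline by the relative clearance: 9.44 / 0.4607 = 20.5 ng/mL.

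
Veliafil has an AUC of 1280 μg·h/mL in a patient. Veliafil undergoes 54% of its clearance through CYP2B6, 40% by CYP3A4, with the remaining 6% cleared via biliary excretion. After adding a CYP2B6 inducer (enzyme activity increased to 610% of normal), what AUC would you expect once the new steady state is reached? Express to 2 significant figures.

3.4 × 10² μg·h/mL

The CYP2B6 pathway (54% of clearance) rises to 6.1× activity: 0.54 × 6.1 = 3.294.
CYP3A4 (40%) and the residual 6% are unaffected.
Relative clearance = 3.294 + 0.4 + 0.06 = 3.754.
With dosing unchanged, AUC scales as 1/CL: 1280 / 3.754 = 3.4 × 10² μg·h/mL.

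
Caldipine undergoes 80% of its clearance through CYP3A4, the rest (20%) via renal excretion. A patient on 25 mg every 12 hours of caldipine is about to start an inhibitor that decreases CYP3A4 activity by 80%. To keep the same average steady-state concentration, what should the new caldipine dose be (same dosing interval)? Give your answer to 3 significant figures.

9.00 mg

The CYP3A4 pathway (80% of clearance) drops to 0.2× activity: 0.8 × 0.2 = 0.16.
The remaining 20% of clearance is unaffected.
CL_new/CL_old = 0.16 + 0.2 = 0.36.
Exposure is unchanged when dose changes in proportion to clearance. New dose = 25 mg × 0.36 = 9.00 mg.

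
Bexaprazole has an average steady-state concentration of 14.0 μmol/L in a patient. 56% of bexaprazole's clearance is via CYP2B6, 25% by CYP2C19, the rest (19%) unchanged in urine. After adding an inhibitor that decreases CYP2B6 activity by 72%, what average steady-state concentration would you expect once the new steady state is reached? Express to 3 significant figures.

The CYP2B6 pathway (56% of clearance) is reduced to 0.28× activity: 0.56 × 0.28 = 0.1568.
CYP2C19 (25%) and the residual 19% are unaffected.
Relative clearance = 0.1568 + 0.25 + 0.19 = 0.5968.
With dosing unchanged, average steady-state concentration scales as 1/CL: 14.0 / 0.5968 = 23.5 μmol/L.

23.5 μmol/L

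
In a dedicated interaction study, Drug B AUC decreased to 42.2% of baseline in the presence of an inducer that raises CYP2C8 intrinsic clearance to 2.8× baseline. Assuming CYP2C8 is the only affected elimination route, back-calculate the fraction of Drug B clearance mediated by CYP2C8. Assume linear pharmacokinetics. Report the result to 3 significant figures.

CL'/CL = 1 / 0.422 = 2.37
2.8·fm + (1 − fm) = 2.37
fm = (2.37 − 1) / (2.8 − 1) = 0.761

0.761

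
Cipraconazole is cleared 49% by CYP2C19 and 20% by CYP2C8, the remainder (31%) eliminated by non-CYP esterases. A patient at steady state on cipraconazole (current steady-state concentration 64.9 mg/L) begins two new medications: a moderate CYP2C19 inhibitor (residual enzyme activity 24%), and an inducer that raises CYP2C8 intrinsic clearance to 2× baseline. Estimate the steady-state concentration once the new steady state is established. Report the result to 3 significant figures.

The CYP2C19 pathway (49% of clearance) falls to 0.24× activity: 0.49 × 0.24 = 0.1176.
The CYP2C8 pathway (20% of clearance) rises to 2× activity: 0.2 × 2 = 0.4.
Non-CYP routes (31%) are unchanged.
Relative clearance = 0.1176 + 0.4 + 0.31 = 0.8276.
New steady-state concentration = 64.9 / 0.8276 = 78.4 mg/L (concentration scales inversely with clearance).

78.4 mg/L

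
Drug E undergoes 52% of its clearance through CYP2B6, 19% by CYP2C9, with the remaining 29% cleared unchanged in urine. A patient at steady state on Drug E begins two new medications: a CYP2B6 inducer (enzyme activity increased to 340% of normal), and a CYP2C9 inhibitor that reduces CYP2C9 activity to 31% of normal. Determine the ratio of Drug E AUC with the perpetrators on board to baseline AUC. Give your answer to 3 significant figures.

0.472

The CYP2B6 pathway (52% of clearance) increases to 3.4× activity: 0.52 × 3.4 = 1.768.
The CYP2C9 pathway (19% of clearance) is reduced to 0.31× activity: 0.19 × 0.31 = 0.0589.
Non-CYP routes (29%) are unchanged.
Relative clearance = 1.768 + 0.0589 + 0.29 = 2.1169.
AUC ∝ 1/CL: fold-change = 1 / 2.1169 = 0.472.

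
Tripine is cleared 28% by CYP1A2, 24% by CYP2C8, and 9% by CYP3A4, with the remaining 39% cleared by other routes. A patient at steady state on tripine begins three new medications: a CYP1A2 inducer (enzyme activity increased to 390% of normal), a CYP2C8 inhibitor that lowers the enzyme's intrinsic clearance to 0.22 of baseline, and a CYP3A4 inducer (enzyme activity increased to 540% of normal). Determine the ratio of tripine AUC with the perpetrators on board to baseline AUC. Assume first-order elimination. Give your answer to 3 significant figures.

0.495

The CYP1A2 pathway (28% of clearance) increases to 3.9× activity: 0.28 × 3.9 = 1.092.
The CYP2C8 pathway (24% of clearance) drops to 0.22× activity: 0.24 × 0.22 = 0.0528.
The CYP3A4 pathway (9% of clearance) rises to 5.4× activity: 0.09 × 5.4 = 0.486.
Non-CYP routes (39%) are unchanged.
Relative clearance = 1.092 + 0.0528 + 0.486 + 0.39 = 2.0208.
Because AUC varies inversely with clearance, the combined effect is 1 / 2.0208 = 0.495.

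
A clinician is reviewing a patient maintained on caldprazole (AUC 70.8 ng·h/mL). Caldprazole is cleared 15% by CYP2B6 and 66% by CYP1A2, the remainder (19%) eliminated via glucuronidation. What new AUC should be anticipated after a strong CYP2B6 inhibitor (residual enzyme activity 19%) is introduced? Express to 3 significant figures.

The CYP2B6 pathway (15% of clearance) drops to 0.19× activity: 0.15 × 0.19 = 0.0285.
CYP1A2 (66%) and the residual 19% are unaffected.
New clearance relative to baseline: 0.0285 + 0.66 + 0.19 = 0.8785.
New AUC = baseline ÷ relative clearance = 70.8 / 0.8785 = 80.6 ng·h/mL.

80.6 ng·h/mL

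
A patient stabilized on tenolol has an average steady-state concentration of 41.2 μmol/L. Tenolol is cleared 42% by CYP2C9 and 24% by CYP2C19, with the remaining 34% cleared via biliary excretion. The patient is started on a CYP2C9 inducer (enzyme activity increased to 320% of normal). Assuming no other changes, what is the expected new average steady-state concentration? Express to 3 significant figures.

The CYP2C9 pathway (42% of clearance) rises to 3.2× activity: 0.42 × 3.2 = 1.344.
CYP2C19 (24%) and the residual 34% are unaffected.
CL_new/CL_old = 1.344 + 0.24 + 0.34 = 1.924.
New average steady-state concentration = baseline ÷ relative clearance = 41.2 / 1.924 = 21.4 μmol/L.

21.4 μmol/L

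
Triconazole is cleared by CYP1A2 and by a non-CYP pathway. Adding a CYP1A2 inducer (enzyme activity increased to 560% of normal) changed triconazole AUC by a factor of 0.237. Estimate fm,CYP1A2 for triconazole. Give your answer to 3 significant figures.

Let x = fm,CYP1A2. Because AUC ∝ 1/CL, relative clearance rose to 1/0.237 = 4.219.
Only the CYP1A2 route changed, so 4.219 = x·5.6 + (1 − x), giving x = 0.700.

0.700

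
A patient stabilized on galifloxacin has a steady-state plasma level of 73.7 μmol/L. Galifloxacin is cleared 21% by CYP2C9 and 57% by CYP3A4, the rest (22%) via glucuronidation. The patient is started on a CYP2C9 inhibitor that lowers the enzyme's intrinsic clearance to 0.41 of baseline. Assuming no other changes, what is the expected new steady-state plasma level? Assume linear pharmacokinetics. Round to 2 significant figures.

84 μmol/L

The CYP2C9 pathway (21% of clearance) falls to 0.41× activity: 0.21 × 0.41 = 0.0861.
CYP3A4 (57%) and the residual 22% are unaffected.
CL_new/CL_old = 0.0861 + 0.57 + 0.22 = 0.8761.
With dosing unchanged, steady-state plasma level scales as 1/CL: 73.7 / 0.8761 = 84 μmol/L.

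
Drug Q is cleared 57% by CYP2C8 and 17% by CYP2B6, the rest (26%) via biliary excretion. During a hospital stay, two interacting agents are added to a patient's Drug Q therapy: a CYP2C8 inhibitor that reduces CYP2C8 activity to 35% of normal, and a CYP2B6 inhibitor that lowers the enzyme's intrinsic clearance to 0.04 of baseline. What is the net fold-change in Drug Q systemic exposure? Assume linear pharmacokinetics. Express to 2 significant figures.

The CYP2C8 pathway (57% of clearance) falls to 0.35× activity: 0.57 × 0.35 = 0.1995.
The CYP2B6 pathway (17% of clearance) is reduced to 0.04× activity: 0.17 × 0.04 = 0.0068.
The remaining 26% of clearance is unaffected.
CL_new/CL_old = 0.1995 + 0.0068 + 0.26 = 0.4663.
Net systemic exposure ratio = 1 / 0.4663 = 2.1.

2.1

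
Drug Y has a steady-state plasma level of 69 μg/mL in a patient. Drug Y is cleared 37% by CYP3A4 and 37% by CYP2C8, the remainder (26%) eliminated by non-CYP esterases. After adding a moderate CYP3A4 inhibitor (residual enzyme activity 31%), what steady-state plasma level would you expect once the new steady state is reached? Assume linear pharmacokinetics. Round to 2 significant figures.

CYP3A4: 0.37 × 0.31 = 0.1147
CYP2C8: 0.37 (unchanged)
Other: 0.26 (unchanged)
Relative clearance = 0.1147 + 0.37 + 0.26 = 0.7447.
New steady-state plasma level = baseline ÷ relative clearance = 69 / 0.7447 = 93 μg/mL.

93 μg/mL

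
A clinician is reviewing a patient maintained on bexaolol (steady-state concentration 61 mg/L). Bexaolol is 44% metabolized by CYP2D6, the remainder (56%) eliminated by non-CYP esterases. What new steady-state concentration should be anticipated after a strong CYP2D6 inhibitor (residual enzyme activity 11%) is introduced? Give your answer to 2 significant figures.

The CYP2D6 pathway (44% of clearance) falls to 0.11× activity: 0.44 × 0.11 = 0.0484.
Non-CYP routes (56%) are unchanged.
New clearance relative to baseline: 0.0484 + 0.56 = 0.6084.
With dosing unchanged, steady-state concentration scales as 1/CL: 61 / 0.6084 = 1.0 × 10² mg/L.

1.0 × 10² mg/L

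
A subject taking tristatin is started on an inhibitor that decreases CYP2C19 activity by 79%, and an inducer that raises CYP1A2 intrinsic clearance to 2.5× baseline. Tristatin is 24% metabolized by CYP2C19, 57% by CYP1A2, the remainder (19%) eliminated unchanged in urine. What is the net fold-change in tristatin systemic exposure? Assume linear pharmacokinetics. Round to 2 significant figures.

The CYP2C19 pathway (24% of clearance) is reduced to 0.21× activity: 0.24 × 0.21 = 0.0504.
The CYP1A2 pathway (57% of clearance) increases to 2.5× activity: 0.57 × 2.5 = 1.425.
The remaining 19% of clearance is unaffected.
New clearance relative to baseline: 0.0504 + 1.425 + 0.19 = 1.6654.
Net systemic exposure ratio = 1 / 1.6654 = 0.60.

0.60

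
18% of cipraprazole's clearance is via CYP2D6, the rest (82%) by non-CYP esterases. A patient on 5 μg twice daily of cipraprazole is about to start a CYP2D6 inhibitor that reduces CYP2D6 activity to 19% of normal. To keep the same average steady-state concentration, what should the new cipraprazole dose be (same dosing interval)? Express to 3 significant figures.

The CYP2D6 pathway (18% of clearance) drops to 0.19× activity: 0.18 × 0.19 = 0.0342.
The remaining 82% of clearance is unaffected.
Relative clearance = 0.0342 + 0.82 = 0.8542.
To maintain the same steady-state level, dose must scale with clearance: new dose = 5 × 0.8542 = 4.27 μg.

4.27 μg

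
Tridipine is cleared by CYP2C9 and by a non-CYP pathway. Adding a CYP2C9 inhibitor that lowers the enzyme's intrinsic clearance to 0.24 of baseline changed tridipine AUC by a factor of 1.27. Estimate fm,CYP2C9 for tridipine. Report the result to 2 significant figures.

CL'/CL = 1 / 1.27 = 0.7874
0.24·fm + (1 − fm) = 0.7874
fm = (0.7874 − 1) / (0.24 − 1) = 0.28

0.28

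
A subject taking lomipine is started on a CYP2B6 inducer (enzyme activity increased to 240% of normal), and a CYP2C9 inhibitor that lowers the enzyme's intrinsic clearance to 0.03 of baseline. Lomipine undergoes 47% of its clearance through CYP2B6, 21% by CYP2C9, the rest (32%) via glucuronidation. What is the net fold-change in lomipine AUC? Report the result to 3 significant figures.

CYP2B6: 0.47 × 2.4 = 1.128
CYP2C9: 0.21 × 0.03 = 0.0063
Other: 0.32 (unchanged)
Relative clearance = 1.128 + 0.0063 + 0.32 = 1.4543.
Because AUC varies inversely with clearance, the combined effect is 1 / 1.4543 = 0.688.

0.688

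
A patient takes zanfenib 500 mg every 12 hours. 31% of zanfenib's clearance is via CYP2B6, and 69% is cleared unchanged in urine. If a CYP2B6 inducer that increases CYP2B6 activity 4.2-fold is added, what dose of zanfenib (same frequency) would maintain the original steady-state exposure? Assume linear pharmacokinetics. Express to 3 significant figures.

The CYP2B6 pathway (31% of clearance) is boosted to 4.2× activity: 0.31 × 4.2 = 1.302.
Non-CYP routes (69%) are unchanged.
CL_new/CL_old = 1.302 + 0.69 = 1.992.
Css,avg = (dose rate)/CL, so holding Css fixed requires dose ∝ CL: 500 × 1.992 = 996 mg.

996 mg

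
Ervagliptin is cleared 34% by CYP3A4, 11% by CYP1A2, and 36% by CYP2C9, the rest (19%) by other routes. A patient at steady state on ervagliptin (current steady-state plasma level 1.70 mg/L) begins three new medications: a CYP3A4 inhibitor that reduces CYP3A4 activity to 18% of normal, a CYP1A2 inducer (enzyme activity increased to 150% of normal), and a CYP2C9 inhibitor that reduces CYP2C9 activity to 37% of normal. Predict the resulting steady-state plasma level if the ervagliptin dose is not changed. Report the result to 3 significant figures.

The CYP3A4 pathway (34% of clearance) drops to 0.18× activity: 0.34 × 0.18 = 0.0612.
The CYP1A2 pathway (11% of clearance) increases to 1.5× activity: 0.11 × 1.5 = 0.165.
The CYP2C9 pathway (36% of clearance) falls to 0.37× activity: 0.36 × 0.37 = 0.1332.
Non-CYP routes (19%) are unchanged.
New clearance relative to baseline: 0.0612 + 0.165 + 0.1332 + 0.19 = 0.5494.
Dividing the baseline by the relative clearance: 1.70 / 0.5494 = 3.09 mg/L.

3.09 mg/L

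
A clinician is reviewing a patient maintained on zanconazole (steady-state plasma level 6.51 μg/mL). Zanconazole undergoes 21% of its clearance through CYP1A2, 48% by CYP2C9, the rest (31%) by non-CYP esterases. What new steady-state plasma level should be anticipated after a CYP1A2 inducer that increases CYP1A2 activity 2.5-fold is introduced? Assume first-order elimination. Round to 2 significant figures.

5.0 μg/mL

The CYP1A2 pathway (21% of clearance) increases to 2.5× activity: 0.21 × 2.5 = 0.525.
CYP2C9 (48%) and the residual 31% are unaffected.
CL_new/CL_old = 0.525 + 0.48 + 0.31 = 1.315.
With dosing unchanged, steady-state plasma level scales as 1/CL: 6.51 / 1.315 = 5.0 μg/mL.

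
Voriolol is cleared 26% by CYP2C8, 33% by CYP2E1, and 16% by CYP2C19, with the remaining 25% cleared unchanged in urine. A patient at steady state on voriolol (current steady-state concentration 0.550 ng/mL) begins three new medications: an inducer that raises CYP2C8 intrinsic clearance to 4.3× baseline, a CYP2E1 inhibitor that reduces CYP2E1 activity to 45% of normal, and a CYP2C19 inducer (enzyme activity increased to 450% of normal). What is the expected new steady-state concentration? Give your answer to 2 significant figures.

The CYP2C8 pathway (26% of clearance) rises to 4.3× activity: 0.26 × 4.3 = 1.118.
The CYP2E1 pathway (33% of clearance) falls to 0.45× activity: 0.33 × 0.45 = 0.1485.
The CYP2C19 pathway (16% of clearance) is boosted to 4.5× activity: 0.16 × 4.5 = 0.72.
The remaining 25% of clearance is unaffected.
CL_new/CL_old = 1.118 + 0.1485 + 0.72 + 0.25 = 2.2365.
Steady-state concentration ∝ 1/CL: new value = 0.550 / 2.2365 = 0.25 ng/mL.

0.25 ng/mL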